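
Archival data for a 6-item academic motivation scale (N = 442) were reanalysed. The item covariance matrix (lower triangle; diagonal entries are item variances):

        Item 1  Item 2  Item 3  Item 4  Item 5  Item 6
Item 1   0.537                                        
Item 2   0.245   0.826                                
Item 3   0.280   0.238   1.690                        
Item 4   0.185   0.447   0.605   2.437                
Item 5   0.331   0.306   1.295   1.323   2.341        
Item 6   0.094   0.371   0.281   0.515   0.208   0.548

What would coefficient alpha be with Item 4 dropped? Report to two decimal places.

α = 0.69

Remaining items: Item 1, Item 2, Item 3, Item 5, Item 6 (k = 5).
sum of item variances = 0.537 + 0.826 + 1.690 + 2.341 + 0.548 = 5.942
σ²_T = 5.942 + 2 × 3.649 = 13.240
α (item deleted) = (5/4)·(1 − 5.942/13.240) = 0.69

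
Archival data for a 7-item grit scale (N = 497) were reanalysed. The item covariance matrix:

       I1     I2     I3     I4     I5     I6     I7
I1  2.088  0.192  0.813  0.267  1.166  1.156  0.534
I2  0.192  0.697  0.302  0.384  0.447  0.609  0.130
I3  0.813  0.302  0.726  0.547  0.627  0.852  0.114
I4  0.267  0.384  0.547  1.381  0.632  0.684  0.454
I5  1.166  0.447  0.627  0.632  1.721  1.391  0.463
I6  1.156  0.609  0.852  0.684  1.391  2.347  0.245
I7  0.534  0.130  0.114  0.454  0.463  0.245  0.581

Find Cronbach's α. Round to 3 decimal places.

sum of item variances = 2.088 + 0.697 + 0.726 + 1.381 + 1.721 + 2.347 + 0.581 = 9.541
Σ_{i<j} σ_ij = 12.009
σ²_total = 9.541 + 2 × 12.009 = 33.559
α = (k/(k−1))·(1 − sum of item variances/σ²_total) = (7/6)·(1 − 9.541/33.559) = 0.835

α = 0.835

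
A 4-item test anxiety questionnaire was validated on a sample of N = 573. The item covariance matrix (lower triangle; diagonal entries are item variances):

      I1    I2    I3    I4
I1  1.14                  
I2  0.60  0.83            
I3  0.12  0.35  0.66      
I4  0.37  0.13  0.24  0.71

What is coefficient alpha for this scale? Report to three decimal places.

α = 0.693

ΣVar(i) = 1.14 + 0.83 + 0.66 + 0.71 = 3.34
Sum of the distinct covariances = 1.81
Var(T) = 3.34 + 2 × 1.81 = 6.96
α = (k/(k−1))·(1 − ΣVar(i)/Var(T)) = (4/3)·(1 − 3.34/6.96) = 0.693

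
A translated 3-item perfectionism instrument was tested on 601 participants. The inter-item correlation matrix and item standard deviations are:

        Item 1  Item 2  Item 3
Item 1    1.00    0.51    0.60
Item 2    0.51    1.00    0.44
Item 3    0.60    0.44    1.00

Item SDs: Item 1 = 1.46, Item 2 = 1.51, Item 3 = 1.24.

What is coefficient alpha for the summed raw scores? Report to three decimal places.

Σσ²ᵢ = 1.46² + 1.51² + 1.24² = 5.9493
Covariances σ_ij = r_ij · s_i · s_j:
  σ(Item 1,Item 2) = 0.51 × 1.46 × 1.51 = 1.1243
  σ(Item 1,Item 3) = 0.60 × 1.46 × 1.24 = 1.0862
  σ(Item 2,Item 3) = 0.44 × 1.51 × 1.24 = 0.8239
σ²_T = Σσ²ᵢ + 2·Σσ_ij = 5.9493 + 2 × 3.0344 = 12.0181
α = (3/2)·(1 − 5.9493/12.0181) = 0.757

α = 0.757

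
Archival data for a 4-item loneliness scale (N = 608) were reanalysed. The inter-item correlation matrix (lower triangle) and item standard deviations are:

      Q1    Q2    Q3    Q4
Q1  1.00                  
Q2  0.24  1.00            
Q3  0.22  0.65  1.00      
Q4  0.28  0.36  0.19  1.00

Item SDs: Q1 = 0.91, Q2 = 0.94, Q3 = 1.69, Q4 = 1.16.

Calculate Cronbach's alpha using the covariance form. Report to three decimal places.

Σσ²ᵢ = 0.91² + 0.94² + 1.69² + 1.16² = 5.9134
Covariances σ_ij = r_ij · s_i · s_j:
  σ(Q1,Q2) = 0.24 × 0.91 × 0.94 = 0.2053
  σ(Q1,Q3) = 0.22 × 0.91 × 1.69 = 0.3383
  σ(Q1,Q4) = 0.28 × 0.91 × 1.16 = 0.2956
  σ(Q2,Q3) = 0.65 × 0.94 × 1.69 = 1.0326
  σ(Q2,Q4) = 0.36 × 0.94 × 1.16 = 0.3925
  σ(Q3,Q4) = 0.19 × 1.69 × 1.16 = 0.3725
σ²_T = Σσ²ᵢ + 2·Σσ_ij = 5.9134 + 2 × 2.6368 = 11.1870
α = (4/3)·(1 − 5.9134/11.1870) = 0.629

α = 0.629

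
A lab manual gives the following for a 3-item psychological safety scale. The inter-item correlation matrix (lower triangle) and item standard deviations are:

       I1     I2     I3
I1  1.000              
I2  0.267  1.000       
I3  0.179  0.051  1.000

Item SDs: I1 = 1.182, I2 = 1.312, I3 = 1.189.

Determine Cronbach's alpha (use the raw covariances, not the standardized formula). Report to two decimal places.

Σσ²ᵢ = 1.182² + 1.312² + 1.189² = 4.5322
Covariances σ_ij = r_ij · s_i · s_j:
  σ(I1,I2) = 0.267 × 1.182 × 1.312 = 0.4141
  σ(I1,I3) = 0.179 × 1.182 × 1.189 = 0.2516
  σ(I2,I3) = 0.051 × 1.312 × 1.189 = 0.0796
σ²_T = Σσ²ᵢ + 2·Σσ_ij = 4.5322 + 2 × 0.7453 = 6.0228
α = (3/2)·(1 − 4.5322/6.0228) = 0.37

α = 0.37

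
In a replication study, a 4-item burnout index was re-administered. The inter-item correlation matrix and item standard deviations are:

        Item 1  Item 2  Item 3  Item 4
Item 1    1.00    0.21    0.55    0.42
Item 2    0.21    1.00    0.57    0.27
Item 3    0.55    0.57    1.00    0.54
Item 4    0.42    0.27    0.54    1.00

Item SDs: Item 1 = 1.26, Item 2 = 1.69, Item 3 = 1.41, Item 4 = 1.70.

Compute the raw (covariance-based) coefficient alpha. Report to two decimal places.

coefficient alpha = 0.74

Σσ²ᵢ = 1.26² + 1.69² + 1.41² + 1.70² = 9.3218
Covariances σ_ij = r_ij · s_i · s_j:
  σ(Item 1,Item 2) = 0.21 × 1.26 × 1.69 = 0.4472
  σ(Item 1,Item 3) = 0.55 × 1.26 × 1.41 = 0.9771
  σ(Item 1,Item 4) = 0.42 × 1.26 × 1.70 = 0.8996
  σ(Item 2,Item 3) = 0.57 × 1.69 × 1.41 = 1.3583
  σ(Item 2,Item 4) = 0.27 × 1.69 × 1.70 = 0.7757
  σ(Item 3,Item 4) = 0.54 × 1.41 × 1.70 = 1.2944
σ²_T = Σσ²ᵢ + 2·Σσ_ij = 9.3218 + 2 × 5.7523 = 20.8264
α = (4/3)·(1 − 9.3218/20.8264) = 0.74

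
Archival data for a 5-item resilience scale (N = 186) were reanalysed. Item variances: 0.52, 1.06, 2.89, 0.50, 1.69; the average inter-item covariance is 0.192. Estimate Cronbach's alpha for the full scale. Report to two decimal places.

ΣVar(i) = 0.52 + 1.06 + 2.89 + 0.50 + 1.69 = 6.66
Sum of the 10 distinct covariances = 10 × 0.192 = 1.920
total variance = ΣVar(i) + 2·Σcov = 6.66 + 2 × 1.920 = 10.500
α = (5/4)·(1 − 6.66/10.500) = 0.46

α = 0.46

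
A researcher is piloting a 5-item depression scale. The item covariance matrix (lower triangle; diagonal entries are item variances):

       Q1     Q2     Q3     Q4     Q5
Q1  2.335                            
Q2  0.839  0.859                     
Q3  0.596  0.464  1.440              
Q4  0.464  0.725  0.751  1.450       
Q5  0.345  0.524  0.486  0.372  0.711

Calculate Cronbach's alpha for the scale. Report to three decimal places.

sum of item variances = 2.335 + 0.859 + 1.440 + 1.450 + 0.711 = 6.795
Sum of the distinct covariances = 5.566
σ²_total = 6.795 + 2 × 5.566 = 17.927
α = (k/(k−1))·(1 − sum of item variances/σ²_total) = (5/4)·(1 − 6.795/17.927) = 0.776

α = 0.776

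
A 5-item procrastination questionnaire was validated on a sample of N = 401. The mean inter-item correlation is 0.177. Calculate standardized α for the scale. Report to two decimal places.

standardized α = 0.52

Standardized α = k·r̄ / (1 + (k−1)·r̄) = 5 × 0.177 / (1 + 4 × 0.177)
  = 0.8850 / 1.7080 = 0.52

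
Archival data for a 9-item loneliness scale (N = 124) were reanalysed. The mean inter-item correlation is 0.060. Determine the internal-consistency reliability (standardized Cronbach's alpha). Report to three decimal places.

standardized Cronbach's alpha = 0.365

Standardized α = k·r̄ / (1 + (k−1)·r̄) = 9 × 0.060 / (1 + 8 × 0.060)
  = 0.5400 / 1.4800 = 0.365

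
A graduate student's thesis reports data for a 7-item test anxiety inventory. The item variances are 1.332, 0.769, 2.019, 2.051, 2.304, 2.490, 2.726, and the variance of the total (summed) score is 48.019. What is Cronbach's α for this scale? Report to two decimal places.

Σσᵢ² = 1.332 + 0.769 + 2.019 + 2.051 + 2.304 + 2.490 + 2.726 = 13.691
α = (k/(k−1))·(1 − Σσᵢ²/Var(T)) = (7/6)·(1 − 13.691/48.019) = 0.83

Cronbach's α = 0.83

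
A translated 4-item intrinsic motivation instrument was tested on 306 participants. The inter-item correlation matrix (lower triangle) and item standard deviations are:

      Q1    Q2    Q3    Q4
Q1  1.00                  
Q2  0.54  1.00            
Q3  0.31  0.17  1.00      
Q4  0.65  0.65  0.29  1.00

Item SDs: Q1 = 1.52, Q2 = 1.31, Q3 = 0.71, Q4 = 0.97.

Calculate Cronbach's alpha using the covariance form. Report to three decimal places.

Σσ²ᵢ = 1.52² + 1.31² + 0.71² + 0.97² = 5.4715
Covariances σ_ij = r_ij · s_i · s_j:
  σ(Q1,Q2) = 0.54 × 1.52 × 1.31 = 1.0752
  σ(Q1,Q3) = 0.31 × 1.52 × 0.71 = 0.3346
  σ(Q1,Q4) = 0.65 × 1.52 × 0.97 = 0.9584
  σ(Q2,Q3) = 0.17 × 1.31 × 0.71 = 0.1581
  σ(Q2,Q4) = 0.65 × 1.31 × 0.97 = 0.8260
  σ(Q3,Q4) = 0.29 × 0.71 × 0.97 = 0.1997
σ²_T = Σσ²ᵢ + 2·Σσ_ij = 5.4715 + 2 × 3.5520 = 12.5755
α = (4/3)·(1 − 5.4715/12.5755) = 0.753

Cronbach's alpha = 0.753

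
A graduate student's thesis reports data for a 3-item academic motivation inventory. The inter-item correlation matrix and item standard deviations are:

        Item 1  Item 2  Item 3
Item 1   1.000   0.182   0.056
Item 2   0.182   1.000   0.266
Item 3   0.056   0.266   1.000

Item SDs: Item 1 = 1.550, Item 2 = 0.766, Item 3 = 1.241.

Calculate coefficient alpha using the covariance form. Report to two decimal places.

coefficient alpha = 0.30

Σσ²ᵢ = 1.550² + 0.766² + 1.241² = 4.5293
Covariances σ_ij = r_ij · s_i · s_j:
  σ(Item 1,Item 2) = 0.182 × 1.550 × 0.766 = 0.2161
  σ(Item 1,Item 3) = 0.056 × 1.550 × 1.241 = 0.1077
  σ(Item 2,Item 3) = 0.266 × 0.766 × 1.241 = 0.2529
σ²_T = Σσ²ᵢ + 2·Σσ_ij = 4.5293 + 2 × 0.5767 = 5.6827
α = (3/2)·(1 − 4.5293/5.6827) = 0.30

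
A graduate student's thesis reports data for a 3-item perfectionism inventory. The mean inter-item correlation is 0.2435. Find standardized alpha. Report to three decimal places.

standardized alpha = 0.491

Standardized α = k·r̄ / (1 + (k−1)·r̄) = 3 × 0.2435 / (1 + 2 × 0.2435)
  = 0.7305 / 1.4870 = 0.491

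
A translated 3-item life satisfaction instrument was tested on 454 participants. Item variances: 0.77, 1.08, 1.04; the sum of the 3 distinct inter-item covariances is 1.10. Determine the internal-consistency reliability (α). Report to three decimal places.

α = 0.648

Σσ²ᵢ = 0.77 + 1.08 + 1.04 = 2.89
Sum of distinct covariances = 1.10
Var(T) = Σσ²ᵢ + 2·Σcov = 2.89 + 2 × 1.10 = 5.09
α = (3/2)·(1 − 2.89/5.09) = 0.648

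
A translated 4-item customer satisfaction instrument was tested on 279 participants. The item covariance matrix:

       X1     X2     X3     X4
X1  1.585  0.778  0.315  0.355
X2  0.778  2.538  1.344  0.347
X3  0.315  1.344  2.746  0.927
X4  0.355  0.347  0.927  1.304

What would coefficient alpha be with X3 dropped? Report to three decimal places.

coefficient alpha = 0.529

Remaining items: X1, X2, X4 (k = 3).
ΣVar(i) = 1.585 + 2.538 + 1.304 = 5.427
σ²_total = 5.427 + 2 × 1.480 = 8.387
α (item deleted) = (3/2)·(1 − 5.427/8.387) = 0.529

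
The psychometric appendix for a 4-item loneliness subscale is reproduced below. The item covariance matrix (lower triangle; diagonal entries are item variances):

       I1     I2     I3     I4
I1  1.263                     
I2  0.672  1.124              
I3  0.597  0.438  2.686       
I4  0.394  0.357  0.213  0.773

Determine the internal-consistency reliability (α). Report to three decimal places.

α = 0.637

ΣVar(i) = 1.263 + 1.124 + 2.686 + 0.773 = 5.846
Sum of off-diagonal covariances = 2.671
σ²_T = 5.846 + 2 × 2.671 = 11.188
α = (k/(k−1))·(1 − ΣVar(i)/σ²_T) = (4/3)·(1 − 5.846/11.188) = 0.637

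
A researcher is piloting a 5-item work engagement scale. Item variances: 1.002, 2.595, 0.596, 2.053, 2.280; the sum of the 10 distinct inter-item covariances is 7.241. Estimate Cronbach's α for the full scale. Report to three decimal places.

ΣVar(i) = 1.002 + 2.595 + 0.596 + 2.053 + 2.280 = 8.526
Sum of distinct covariances = 7.241
σ²_total = ΣVar(i) + 2·Σcov = 8.526 + 2 × 7.241 = 23.008
α = (5/4)·(1 − 8.526/23.008) = 0.787

α = 0.787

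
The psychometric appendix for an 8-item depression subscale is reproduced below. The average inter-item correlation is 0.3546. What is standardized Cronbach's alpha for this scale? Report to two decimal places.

standardized Cronbach's alpha = 0.81

Standardized α = k·r̄ / (1 + (k−1)·r̄) = 8 × 0.3546 / (1 + 7 × 0.3546)
  = 2.8368 / 3.4822 = 0.81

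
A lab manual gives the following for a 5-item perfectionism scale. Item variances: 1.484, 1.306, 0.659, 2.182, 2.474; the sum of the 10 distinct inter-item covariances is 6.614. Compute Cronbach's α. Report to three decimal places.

Cronbach's α = 0.775

Σσ²ᵢ = 1.484 + 1.306 + 0.659 + 2.182 + 2.474 = 8.105
Sum of distinct covariances = 6.614
total variance = Σσ²ᵢ + 2·Σcov = 8.105 + 2 × 6.614 = 21.333
α = (5/4)·(1 − 8.105/21.333) = 0.775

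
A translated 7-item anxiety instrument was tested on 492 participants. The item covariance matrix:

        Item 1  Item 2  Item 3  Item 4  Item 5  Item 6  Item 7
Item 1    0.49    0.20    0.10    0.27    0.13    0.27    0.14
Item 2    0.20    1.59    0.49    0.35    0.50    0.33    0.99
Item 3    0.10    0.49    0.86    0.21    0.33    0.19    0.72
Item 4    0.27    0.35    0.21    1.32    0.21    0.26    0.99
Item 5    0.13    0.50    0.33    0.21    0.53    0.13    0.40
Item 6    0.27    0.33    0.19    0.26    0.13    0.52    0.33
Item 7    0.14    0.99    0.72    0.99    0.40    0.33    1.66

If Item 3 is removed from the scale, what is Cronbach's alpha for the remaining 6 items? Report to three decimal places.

Cronbach's alpha = 0.771

Remaining items: Item 1, Item 2, Item 4, Item 5, Item 6, Item 7 (k = 6).
sum of item variances = 0.49 + 1.59 + 1.32 + 0.53 + 0.52 + 1.66 = 6.11
Var(T) = 6.11 + 2 × 5.50 = 17.11
α (item deleted) = (6/5)·(1 − 6.11/17.11) = 0.771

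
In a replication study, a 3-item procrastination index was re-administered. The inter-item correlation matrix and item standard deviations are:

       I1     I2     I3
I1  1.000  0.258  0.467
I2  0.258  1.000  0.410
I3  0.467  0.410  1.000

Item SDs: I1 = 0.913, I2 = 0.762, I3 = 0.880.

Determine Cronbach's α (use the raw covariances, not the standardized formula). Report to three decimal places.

α = 0.647

Σσ²ᵢ = 0.913² + 0.762² + 0.880² = 2.1886
Covariances σ_ij = r_ij · s_i · s_j:
  σ(I1,I2) = 0.258 × 0.913 × 0.762 = 0.1795
  σ(I1,I3) = 0.467 × 0.913 × 0.880 = 0.3752
  σ(I2,I3) = 0.410 × 0.762 × 0.880 = 0.2749
σ²_T = Σσ²ᵢ + 2·Σσ_ij = 2.1886 + 2 × 0.8296 = 3.8478
α = (3/2)·(1 − 2.1886/3.8478) = 0.647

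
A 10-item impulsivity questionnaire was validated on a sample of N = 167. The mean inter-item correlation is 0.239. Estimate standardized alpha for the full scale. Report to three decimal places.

Standardized α = k·r̄ / (1 + (k−1)·r̄) = 10 × 0.239 / (1 + 9 × 0.239)
  = 2.3900 / 3.1510 = 0.758

α = 0.758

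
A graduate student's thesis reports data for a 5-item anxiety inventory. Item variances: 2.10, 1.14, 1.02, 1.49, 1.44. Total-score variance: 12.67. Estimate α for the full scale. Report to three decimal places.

α = 0.541

Σσ²ᵢ = 2.10 + 1.14 + 1.02 + 1.49 + 1.44 = 7.19
α = (k/(k−1))·(1 − Σσ²ᵢ/total variance) = (5/4)·(1 − 7.19/12.67) = 0.541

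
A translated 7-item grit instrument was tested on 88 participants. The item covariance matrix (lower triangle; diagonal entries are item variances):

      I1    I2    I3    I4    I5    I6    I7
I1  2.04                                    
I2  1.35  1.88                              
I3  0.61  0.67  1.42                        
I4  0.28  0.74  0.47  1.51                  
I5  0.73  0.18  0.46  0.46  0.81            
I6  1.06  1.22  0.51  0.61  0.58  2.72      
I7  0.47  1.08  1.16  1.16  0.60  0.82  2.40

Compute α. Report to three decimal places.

α = 0.822

Σσ²ᵢ = 2.04 + 1.88 + 1.42 + 1.51 + 0.81 + 2.72 + 2.40 = 12.78
Σ_{i<j} σ_ij = 15.22
σ²_total = 12.78 + 2 × 15.22 = 43.22
α = (k/(k−1))·(1 − Σσ²ᵢ/σ²_total) = (7/6)·(1 − 12.78/43.22) = 0.822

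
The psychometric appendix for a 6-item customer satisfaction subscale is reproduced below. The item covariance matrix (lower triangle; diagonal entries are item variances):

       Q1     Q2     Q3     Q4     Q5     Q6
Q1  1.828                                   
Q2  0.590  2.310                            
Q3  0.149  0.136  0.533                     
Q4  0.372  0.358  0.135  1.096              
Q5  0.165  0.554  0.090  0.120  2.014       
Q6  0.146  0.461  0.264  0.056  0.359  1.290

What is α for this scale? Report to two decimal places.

Σσ²ᵢ = 1.828 + 2.310 + 0.533 + 1.096 + 2.014 + 1.290 = 9.071
Σ_{i<j} σ_ij = 3.955
Var(T) = 9.071 + 2 × 3.955 = 16.981
α = (k/(k−1))·(1 − Σσ²ᵢ/Var(T)) = (6/5)·(1 − 9.071/16.981) = 0.56

α = 0.56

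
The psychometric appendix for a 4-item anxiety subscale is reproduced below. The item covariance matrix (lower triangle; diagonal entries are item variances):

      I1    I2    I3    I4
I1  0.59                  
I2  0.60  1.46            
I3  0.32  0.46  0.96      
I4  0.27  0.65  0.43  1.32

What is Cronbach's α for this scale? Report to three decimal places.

Cronbach's α = 0.744

sum of item variances = 0.59 + 1.46 + 0.96 + 1.32 = 4.33
Sum of the distinct covariances = 2.73
total variance = 4.33 + 2 × 2.73 = 9.79
α = (k/(k−1))·(1 − sum of item variances/total variance) = (4/3)·(1 − 4.33/9.79) = 0.744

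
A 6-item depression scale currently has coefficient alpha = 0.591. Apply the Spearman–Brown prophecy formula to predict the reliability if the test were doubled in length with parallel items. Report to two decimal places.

Length factor m = 2
α' = m·α / (1 + (m−1)·α)
   = 2 × 0.591 / (1 + (2 − 1) × 0.591)
   = 1.1820 / 1.5910 = 0.74

predicted reliability = 0.74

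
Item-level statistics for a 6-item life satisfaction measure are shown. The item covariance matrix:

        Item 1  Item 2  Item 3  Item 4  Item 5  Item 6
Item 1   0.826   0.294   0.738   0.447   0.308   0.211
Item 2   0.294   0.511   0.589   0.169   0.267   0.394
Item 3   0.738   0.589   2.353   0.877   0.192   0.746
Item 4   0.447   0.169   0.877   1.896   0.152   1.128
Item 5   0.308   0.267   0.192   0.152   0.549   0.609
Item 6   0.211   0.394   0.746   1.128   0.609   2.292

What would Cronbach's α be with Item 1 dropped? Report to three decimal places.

Remaining items: Item 2, Item 3, Item 4, Item 5, Item 6 (k = 5).
ΣVar(i) = 0.511 + 2.353 + 1.896 + 0.549 + 2.292 = 7.601
total variance = 7.601 + 2 × 5.123 = 17.847
α (item deleted) = (5/4)·(1 − 7.601/17.847) = 0.718

α = 0.718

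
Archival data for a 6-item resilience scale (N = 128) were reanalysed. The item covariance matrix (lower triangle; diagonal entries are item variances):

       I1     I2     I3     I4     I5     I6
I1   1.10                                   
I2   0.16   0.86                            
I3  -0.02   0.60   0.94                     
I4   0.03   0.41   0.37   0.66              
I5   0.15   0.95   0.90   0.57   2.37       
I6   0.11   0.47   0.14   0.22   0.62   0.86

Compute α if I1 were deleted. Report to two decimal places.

Remaining items: I2, I3, I4, I5, I6 (k = 5).
Σσᵢ² = 0.86 + 0.94 + 0.66 + 2.37 + 0.86 = 5.69
σ²_T = 5.69 + 2 × 5.25 = 16.19
α (item deleted) = (5/4)·(1 − 5.69/16.19) = 0.81

α = 0.81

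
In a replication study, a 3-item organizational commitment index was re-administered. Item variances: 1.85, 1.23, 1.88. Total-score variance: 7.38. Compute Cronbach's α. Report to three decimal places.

Σσ²ᵢ = 1.85 + 1.23 + 1.88 = 4.96
α = (k/(k−1))·(1 − Σσ²ᵢ/Var(T)) = (3/2)·(1 − 4.96/7.38) = 0.492

Cronbach's α = 0.492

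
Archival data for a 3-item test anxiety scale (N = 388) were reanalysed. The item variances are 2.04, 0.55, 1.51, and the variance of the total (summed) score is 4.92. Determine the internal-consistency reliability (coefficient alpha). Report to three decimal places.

coefficient alpha = 0.250

Σσ²ᵢ = 2.04 + 0.55 + 1.51 = 4.10
α = (k/(k−1))·(1 − Σσ²ᵢ/Var(T)) = (3/2)·(1 − 4.10/4.92) = 0.250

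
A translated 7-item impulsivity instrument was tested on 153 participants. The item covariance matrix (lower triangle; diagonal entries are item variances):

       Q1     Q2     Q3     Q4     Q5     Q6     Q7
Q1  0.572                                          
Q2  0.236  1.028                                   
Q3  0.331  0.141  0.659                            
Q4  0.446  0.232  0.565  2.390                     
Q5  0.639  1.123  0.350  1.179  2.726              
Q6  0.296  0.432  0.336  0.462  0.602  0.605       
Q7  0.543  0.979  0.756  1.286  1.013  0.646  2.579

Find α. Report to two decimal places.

sum of item variances = 0.572 + 1.028 + 0.659 + 2.390 + 2.726 + 0.605 + 2.579 = 10.559
Sum of the distinct covariances = 12.593
σ²_total = 10.559 + 2 × 12.593 = 35.745
α = (k/(k−1))·(1 − sum of item variances/σ²_total) = (7/6)·(1 − 10.559/35.745) = 0.82

α = 0.82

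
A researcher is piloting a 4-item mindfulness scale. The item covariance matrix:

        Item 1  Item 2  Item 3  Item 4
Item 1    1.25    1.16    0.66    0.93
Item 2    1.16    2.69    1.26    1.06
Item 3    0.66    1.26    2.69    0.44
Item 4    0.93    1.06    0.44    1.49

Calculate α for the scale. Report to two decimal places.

α = 0.77

sum of item variances = 1.25 + 2.69 + 2.69 + 1.49 = 8.12
Sum of the distinct covariances = 5.51
total variance = 8.12 + 2 × 5.51 = 19.14
α = (k/(k−1))·(1 − sum of item variances/total variance) = (4/3)·(1 − 8.12/19.14) = 0.77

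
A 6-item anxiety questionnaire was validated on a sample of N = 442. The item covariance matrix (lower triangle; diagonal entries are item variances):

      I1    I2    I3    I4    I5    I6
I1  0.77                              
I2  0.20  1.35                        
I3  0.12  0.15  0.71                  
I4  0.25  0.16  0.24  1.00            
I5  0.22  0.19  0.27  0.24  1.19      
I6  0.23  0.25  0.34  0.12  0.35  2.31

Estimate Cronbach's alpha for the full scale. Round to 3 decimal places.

Σσᵢ² = 0.77 + 1.35 + 0.71 + 1.00 + 1.19 + 2.31 = 7.33
Sum of off-diagonal covariances = 3.33
σ²_T = 7.33 + 2 × 3.33 = 13.99
α = (k/(k−1))·(1 − Σσᵢ²/σ²_T) = (6/5)·(1 − 7.33/13.99) = 0.571

α = 0.571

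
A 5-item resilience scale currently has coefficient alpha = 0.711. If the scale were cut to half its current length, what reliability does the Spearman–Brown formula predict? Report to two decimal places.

predicted reliability = 0.55

Length factor m = 1/2
α' = m·α / (1 − (1−m)·α)
   = 1/2 × 0.711 / (1 − (1 − 1/2) × 0.711)
   = 0.3555 / 0.6445 = 0.55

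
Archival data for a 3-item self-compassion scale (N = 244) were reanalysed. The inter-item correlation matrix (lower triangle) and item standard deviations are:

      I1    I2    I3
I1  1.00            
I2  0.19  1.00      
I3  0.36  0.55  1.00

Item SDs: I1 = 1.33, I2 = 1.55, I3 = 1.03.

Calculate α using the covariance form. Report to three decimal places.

α = 0.604

Σσ²ᵢ = 1.33² + 1.55² + 1.03² = 5.2323
Covariances σ_ij = r_ij · s_i · s_j:
  σ(I1,I2) = 0.19 × 1.33 × 1.55 = 0.3917
  σ(I1,I3) = 0.36 × 1.33 × 1.03 = 0.4932
  σ(I2,I3) = 0.55 × 1.55 × 1.03 = 0.8781
σ²_T = Σσ²ᵢ + 2·Σσ_ij = 5.2323 + 2 × 1.7630 = 8.7583
α = (3/2)·(1 − 5.2323/8.7583) = 0.604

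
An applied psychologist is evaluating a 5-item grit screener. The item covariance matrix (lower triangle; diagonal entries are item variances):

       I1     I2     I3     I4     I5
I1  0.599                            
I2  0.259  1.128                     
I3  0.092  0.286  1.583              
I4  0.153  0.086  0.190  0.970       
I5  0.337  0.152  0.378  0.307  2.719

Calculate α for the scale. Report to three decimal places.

Σσ²ᵢ = 0.599 + 1.128 + 1.583 + 0.970 + 2.719 = 6.999
Σ_{i<j} σ_ij = 2.240
σ²_total = 6.999 + 2 × 2.240 = 11.479
α = (k/(k−1))·(1 − Σσ²ᵢ/σ²_total) = (5/4)·(1 − 6.999/11.479) = 0.488

α = 0.488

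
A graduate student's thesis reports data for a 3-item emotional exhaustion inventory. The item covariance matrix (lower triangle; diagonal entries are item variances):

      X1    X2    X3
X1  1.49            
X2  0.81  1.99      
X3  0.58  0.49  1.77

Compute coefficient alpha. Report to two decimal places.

Σσ²ᵢ = 1.49 + 1.99 + 1.77 = 5.25
Σ_{i<j} σ_ij = 1.88
Var(T) = 5.25 + 2 × 1.88 = 9.01
α = (k/(k−1))·(1 − Σσ²ᵢ/Var(T)) = (3/2)·(1 − 5.25/9.01) = 0.63

coefficient alpha = 0.63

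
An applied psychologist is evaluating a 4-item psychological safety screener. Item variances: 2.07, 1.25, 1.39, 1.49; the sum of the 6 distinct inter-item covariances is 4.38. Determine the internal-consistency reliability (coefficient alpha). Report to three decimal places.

ΣVar(i) = 2.07 + 1.25 + 1.39 + 1.49 = 6.20
Sum of distinct covariances = 4.38
σ²_T = ΣVar(i) + 2·Σcov = 6.20 + 2 × 4.38 = 14.96
α = (4/3)·(1 − 6.20/14.96) = 0.781

coefficient alpha = 0.781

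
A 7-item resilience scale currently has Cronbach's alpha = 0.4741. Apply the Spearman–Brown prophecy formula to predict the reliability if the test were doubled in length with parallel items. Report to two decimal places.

predicted reliability = 0.64

Length factor m = 2
α' = m·α / (1 + (m−1)·α)
   = 2 × 0.4741 / (1 + (2 − 1) × 0.4741)
   = 0.9482 / 1.4741 = 0.64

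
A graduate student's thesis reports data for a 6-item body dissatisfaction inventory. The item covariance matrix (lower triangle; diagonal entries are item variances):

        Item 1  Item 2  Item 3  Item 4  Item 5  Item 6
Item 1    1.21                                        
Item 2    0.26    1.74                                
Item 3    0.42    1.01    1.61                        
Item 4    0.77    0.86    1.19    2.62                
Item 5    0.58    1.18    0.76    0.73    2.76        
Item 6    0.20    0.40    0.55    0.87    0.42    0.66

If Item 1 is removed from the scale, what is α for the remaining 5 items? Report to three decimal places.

Remaining items: Item 2, Item 3, Item 4, Item 5, Item 6 (k = 5).
ΣVar(i) = 1.74 + 1.61 + 2.62 + 2.76 + 0.66 = 9.39
Var(T) = 9.39 + 2 × 7.97 = 25.33
α (item deleted) = (5/4)·(1 − 9.39/25.33) = 0.787

α = 0.787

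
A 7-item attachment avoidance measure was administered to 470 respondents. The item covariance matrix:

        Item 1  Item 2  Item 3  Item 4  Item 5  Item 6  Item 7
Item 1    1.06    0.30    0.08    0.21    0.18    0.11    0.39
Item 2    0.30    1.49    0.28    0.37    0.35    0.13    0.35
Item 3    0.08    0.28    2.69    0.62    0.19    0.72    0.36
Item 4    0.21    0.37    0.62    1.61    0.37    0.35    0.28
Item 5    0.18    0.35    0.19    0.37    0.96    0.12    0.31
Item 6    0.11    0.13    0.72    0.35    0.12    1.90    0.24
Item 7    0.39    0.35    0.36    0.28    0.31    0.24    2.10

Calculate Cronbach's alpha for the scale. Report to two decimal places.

Cronbach's alpha = 0.60

Σσᵢ² = 1.06 + 1.49 + 2.69 + 1.61 + 0.96 + 1.90 + 2.10 = 11.81
Σ_{i<j} σ_ij = 6.31
σ²_total = 11.81 + 2 × 6.31 = 24.43
α = (k/(k−1))·(1 − Σσᵢ²/σ²_total) = (7/6)·(1 − 11.81/24.43) = 0.60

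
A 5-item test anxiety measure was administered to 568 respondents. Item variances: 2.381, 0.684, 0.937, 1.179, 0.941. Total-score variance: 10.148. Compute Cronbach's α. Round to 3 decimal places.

Cronbach's α = 0.496

Σσ²ᵢ = 2.381 + 0.684 + 0.937 + 1.179 + 0.941 = 6.122
α = (k/(k−1))·(1 − Σσ²ᵢ/total variance) = (5/4)·(1 − 6.122/10.148) = 0.496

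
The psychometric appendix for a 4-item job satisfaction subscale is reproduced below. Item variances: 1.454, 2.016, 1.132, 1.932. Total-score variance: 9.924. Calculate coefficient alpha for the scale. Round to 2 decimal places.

coefficient alpha = 0.46

Σσ²ᵢ = 1.454 + 2.016 + 1.132 + 1.932 = 6.534
α = (k/(k−1))·(1 − Σσ²ᵢ/σ²_total) = (4/3)·(1 − 6.534/9.924) = 0.46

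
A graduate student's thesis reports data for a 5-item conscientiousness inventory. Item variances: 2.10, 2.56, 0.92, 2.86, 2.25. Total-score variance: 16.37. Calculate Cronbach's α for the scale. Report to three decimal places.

sum of item variances = 2.10 + 2.56 + 0.92 + 2.86 + 2.25 = 10.69
α = (k/(k−1))·(1 − sum of item variances/total variance) = (5/4)·(1 − 10.69/16.37) = 0.434

α = 0.434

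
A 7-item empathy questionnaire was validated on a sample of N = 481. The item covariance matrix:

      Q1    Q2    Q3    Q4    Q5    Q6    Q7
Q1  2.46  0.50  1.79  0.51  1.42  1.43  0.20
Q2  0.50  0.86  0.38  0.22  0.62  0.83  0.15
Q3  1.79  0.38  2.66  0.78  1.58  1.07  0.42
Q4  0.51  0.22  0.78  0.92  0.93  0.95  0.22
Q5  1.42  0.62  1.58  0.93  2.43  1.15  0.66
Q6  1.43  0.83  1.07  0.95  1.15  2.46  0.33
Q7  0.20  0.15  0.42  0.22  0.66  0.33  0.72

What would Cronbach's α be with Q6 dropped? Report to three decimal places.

Remaining items: Q1, Q2, Q3, Q4, Q5, Q7 (k = 6).
sum of item variances = 2.46 + 0.86 + 2.66 + 0.92 + 2.43 + 0.72 = 10.05
Var(T) = 10.05 + 2 × 10.38 = 30.81
α (item deleted) = (6/5)·(1 − 10.05/30.81) = 0.809

α = 0.809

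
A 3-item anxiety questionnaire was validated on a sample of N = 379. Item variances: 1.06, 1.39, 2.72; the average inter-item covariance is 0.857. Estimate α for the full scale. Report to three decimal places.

Σσᵢ² = 1.06 + 1.39 + 2.72 = 5.17
Sum of the 3 distinct covariances = 3 × 0.857 = 2.571
Var(T) = Σσᵢ² + 2·Σcov = 5.17 + 2 × 2.571 = 10.312
α = (3/2)·(1 − 5.17/10.312) = 0.748

α = 0.748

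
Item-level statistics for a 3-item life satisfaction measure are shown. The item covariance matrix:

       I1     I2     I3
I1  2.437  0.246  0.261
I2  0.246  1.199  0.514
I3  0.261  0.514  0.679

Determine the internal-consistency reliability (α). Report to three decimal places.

ΣVar(i) = 2.437 + 1.199 + 0.679 = 4.315
Sum of off-diagonal covariances = 1.021
σ²_total = 4.315 + 2 × 1.021 = 6.357
α = (k/(k−1))·(1 − ΣVar(i)/σ²_total) = (3/2)·(1 − 4.315/6.357) = 0.482

α = 0.482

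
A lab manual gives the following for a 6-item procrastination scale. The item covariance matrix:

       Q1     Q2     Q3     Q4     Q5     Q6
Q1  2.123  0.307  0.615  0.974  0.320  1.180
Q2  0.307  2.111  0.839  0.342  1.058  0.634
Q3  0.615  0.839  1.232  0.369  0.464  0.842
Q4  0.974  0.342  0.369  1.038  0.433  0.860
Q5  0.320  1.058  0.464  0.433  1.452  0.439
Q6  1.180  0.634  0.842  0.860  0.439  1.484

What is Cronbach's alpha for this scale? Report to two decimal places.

Cronbach's alpha = 0.81

Σσᵢ² = 2.123 + 2.111 + 1.232 + 1.038 + 1.452 + 1.484 = 9.440
Σ_{i<j} σ_ij = 9.676
Var(T) = 9.440 + 2 × 9.676 = 28.792
α = (k/(k−1))·(1 − Σσᵢ²/Var(T)) = (6/5)·(1 − 9.440/28.792) = 0.81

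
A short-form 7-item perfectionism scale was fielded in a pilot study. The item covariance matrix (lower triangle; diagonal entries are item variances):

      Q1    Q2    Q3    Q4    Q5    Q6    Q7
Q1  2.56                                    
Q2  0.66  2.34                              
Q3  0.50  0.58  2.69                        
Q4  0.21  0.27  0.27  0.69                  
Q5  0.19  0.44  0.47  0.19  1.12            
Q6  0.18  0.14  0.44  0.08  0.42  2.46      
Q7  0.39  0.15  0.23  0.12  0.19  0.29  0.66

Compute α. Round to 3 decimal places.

α = 0.590

ΣVar(i) = 2.56 + 2.34 + 2.69 + 0.69 + 1.12 + 2.46 + 0.66 = 12.52
Sum of off-diagonal covariances = 6.41
σ²_T = 12.52 + 2 × 6.41 = 25.34
α = (k/(k−1))·(1 − ΣVar(i)/σ²_T) = (7/6)·(1 − 12.52/25.34) = 0.590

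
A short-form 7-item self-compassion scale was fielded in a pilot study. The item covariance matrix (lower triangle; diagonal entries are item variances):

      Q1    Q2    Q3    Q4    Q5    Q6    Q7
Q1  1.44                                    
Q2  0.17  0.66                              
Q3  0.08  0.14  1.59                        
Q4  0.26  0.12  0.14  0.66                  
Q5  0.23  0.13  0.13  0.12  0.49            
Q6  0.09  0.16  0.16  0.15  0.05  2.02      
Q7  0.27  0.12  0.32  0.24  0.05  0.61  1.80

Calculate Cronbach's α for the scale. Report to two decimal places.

ΣVar(i) = 1.44 + 0.66 + 1.59 + 0.66 + 0.49 + 2.02 + 1.80 = 8.66
Sum of the distinct covariances = 3.74
σ²_total = 8.66 + 2 × 3.74 = 16.14
α = (k/(k−1))·(1 − ΣVar(i)/σ²_total) = (7/6)·(1 − 8.66/16.14) = 0.54

α = 0.54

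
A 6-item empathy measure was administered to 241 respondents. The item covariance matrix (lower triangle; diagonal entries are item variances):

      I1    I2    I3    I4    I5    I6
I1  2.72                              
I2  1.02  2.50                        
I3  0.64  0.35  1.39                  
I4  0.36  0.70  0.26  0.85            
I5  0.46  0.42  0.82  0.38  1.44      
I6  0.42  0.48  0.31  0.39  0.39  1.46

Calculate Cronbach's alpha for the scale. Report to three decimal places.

sum of item variances = 2.72 + 2.50 + 1.39 + 0.85 + 1.44 + 1.46 = 10.36
Σ_{i<j} σ_ij = 7.40
Var(T) = 10.36 + 2 × 7.40 = 25.16
α = (k/(k−1))·(1 − sum of item variances/Var(T)) = (6/5)·(1 − 10.36/25.16) = 0.706

Cronbach's alpha = 0.706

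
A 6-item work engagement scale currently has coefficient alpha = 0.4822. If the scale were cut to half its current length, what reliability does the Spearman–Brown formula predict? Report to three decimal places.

predicted reliability = 0.318

Length factor m = 1/2
α' = m·α / (1 − (1−m)·α)
   = 1/2 × 0.4822 / (1 − (1 − 1/2) × 0.4822)
   = 0.2411 / 0.7589 = 0.318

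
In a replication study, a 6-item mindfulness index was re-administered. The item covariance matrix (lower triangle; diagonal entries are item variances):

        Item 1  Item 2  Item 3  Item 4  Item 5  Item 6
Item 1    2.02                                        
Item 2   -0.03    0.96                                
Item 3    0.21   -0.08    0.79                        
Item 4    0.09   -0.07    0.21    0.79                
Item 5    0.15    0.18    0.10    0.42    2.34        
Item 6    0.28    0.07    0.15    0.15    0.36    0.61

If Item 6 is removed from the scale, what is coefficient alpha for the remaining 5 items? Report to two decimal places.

α = 0.32

Remaining items: Item 1, Item 2, Item 3, Item 4, Item 5 (k = 5).
Σσ²ᵢ = 2.02 + 0.96 + 0.79 + 0.79 + 2.34 = 6.90
total variance = 6.90 + 2 × 1.18 = 9.26
α (item deleted) = (5/4)·(1 − 6.90/9.26) = 0.32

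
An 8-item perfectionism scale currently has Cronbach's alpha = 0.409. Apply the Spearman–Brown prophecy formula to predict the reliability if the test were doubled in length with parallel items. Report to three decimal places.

predicted reliability = 0.581

Length factor m = 2
α' = m·α / (1 + (m−1)·α)
   = 2 × 0.409 / (1 + (2 − 1) × 0.409)
   = 0.8180 / 1.4090 = 0.581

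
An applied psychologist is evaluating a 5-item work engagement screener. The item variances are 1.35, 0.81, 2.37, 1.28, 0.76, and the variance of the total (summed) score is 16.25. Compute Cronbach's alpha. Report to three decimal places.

α = 0.745

Σσ²ᵢ = 1.35 + 0.81 + 2.37 + 1.28 + 0.76 = 6.57
α = (k/(k−1))·(1 − Σσ²ᵢ/σ²_T) = (5/4)·(1 − 6.57/16.25) = 0.745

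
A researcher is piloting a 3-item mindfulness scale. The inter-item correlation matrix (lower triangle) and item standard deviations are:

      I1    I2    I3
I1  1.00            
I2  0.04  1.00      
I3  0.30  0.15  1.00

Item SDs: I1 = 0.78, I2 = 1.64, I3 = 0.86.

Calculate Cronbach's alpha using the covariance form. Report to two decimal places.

Cronbach's alpha = 0.28

Σσ²ᵢ = 0.78² + 1.64² + 0.86² = 4.0376
Covariances σ_ij = r_ij · s_i · s_j:
  σ(I1,I2) = 0.04 × 0.78 × 1.64 = 0.0512
  σ(I1,I3) = 0.30 × 0.78 × 0.86 = 0.2012
  σ(I2,I3) = 0.15 × 1.64 × 0.86 = 0.2116
σ²_T = Σσ²ᵢ + 2·Σσ_ij = 4.0376 + 2 × 0.4640 = 4.9656
α = (3/2)·(1 − 4.0376/4.9656) = 0.28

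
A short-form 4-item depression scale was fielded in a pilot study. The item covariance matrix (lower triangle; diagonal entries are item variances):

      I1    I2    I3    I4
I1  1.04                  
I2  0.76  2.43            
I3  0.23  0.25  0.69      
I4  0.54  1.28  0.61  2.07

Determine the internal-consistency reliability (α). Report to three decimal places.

sum of item variances = 1.04 + 2.43 + 0.69 + 2.07 = 6.23
Σ_{i<j} σ_ij = 3.67
σ²_T = 6.23 + 2 × 3.67 = 13.57
α = (k/(k−1))·(1 − sum of item variances/σ²_T) = (4/3)·(1 − 6.23/13.57) = 0.721

α = 0.721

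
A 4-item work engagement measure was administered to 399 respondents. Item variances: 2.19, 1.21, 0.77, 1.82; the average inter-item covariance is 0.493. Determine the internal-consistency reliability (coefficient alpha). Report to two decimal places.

α = 0.66

Σσ²ᵢ = 2.19 + 1.21 + 0.77 + 1.82 = 5.99
Sum of the 6 distinct covariances = 6 × 0.493 = 2.958
σ²_total = Σσ²ᵢ + 2·Σcov = 5.99 + 2 × 2.958 = 11.906
α = (4/3)·(1 − 5.99/11.906) = 0.66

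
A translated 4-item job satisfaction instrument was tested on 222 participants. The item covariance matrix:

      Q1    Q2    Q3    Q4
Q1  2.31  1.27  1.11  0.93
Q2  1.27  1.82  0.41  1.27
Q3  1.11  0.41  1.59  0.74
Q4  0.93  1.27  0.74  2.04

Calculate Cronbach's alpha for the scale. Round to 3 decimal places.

Σσ²ᵢ = 2.31 + 1.82 + 1.59 + 2.04 = 7.76
Sum of off-diagonal covariances = 5.73
total variance = 7.76 + 2 × 5.73 = 19.22
α = (k/(k−1))·(1 − Σσ²ᵢ/total variance) = (4/3)·(1 − 7.76/19.22) = 0.795

α = 0.795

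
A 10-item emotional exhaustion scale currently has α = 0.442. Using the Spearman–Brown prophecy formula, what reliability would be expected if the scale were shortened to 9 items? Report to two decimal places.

Length factor m = 9/10 = 0.9000
α' = m·α / (1 − (1−m)·α)
   = 9/10 × 0.442 / (1 − (1 − 9/10) × 0.442)
   = 0.3978 / 0.9558 = 0.42

predicted reliability = 0.42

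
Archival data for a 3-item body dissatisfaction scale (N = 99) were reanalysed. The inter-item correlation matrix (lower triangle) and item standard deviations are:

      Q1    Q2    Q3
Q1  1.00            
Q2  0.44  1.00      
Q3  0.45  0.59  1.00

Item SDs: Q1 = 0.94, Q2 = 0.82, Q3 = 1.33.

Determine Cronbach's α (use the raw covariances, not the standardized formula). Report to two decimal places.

α = 0.72

Σσ²ᵢ = 0.94² + 0.82² + 1.33² = 3.3249
Covariances σ_ij = r_ij · s_i · s_j:
  σ(Q1,Q2) = 0.44 × 0.94 × 0.82 = 0.3392
  σ(Q1,Q3) = 0.45 × 0.94 × 1.33 = 0.5626
  σ(Q2,Q3) = 0.59 × 0.82 × 1.33 = 0.6435
σ²_T = Σσ²ᵢ + 2·Σσ_ij = 3.3249 + 2 × 1.5453 = 6.4155
α = (3/2)·(1 − 3.3249/6.4155) = 0.72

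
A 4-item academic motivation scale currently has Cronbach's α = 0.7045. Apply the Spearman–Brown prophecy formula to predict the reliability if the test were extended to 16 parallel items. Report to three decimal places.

predicted reliability = 0.905

Length factor m = 16/4 = 4.0000
α' = m·α / (1 + (m−1)·α)
   = 16/4 × 0.7045 / (1 + (16/4 − 1) × 0.7045)
   = 2.8180 / 3.1135 = 0.905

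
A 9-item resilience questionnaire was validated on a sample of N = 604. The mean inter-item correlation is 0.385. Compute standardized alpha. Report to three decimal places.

Standardized α = k·r̄ / (1 + (k−1)·r̄) = 9 × 0.385 / (1 + 8 × 0.385)
  = 3.4650 / 4.0800 = 0.849

α = 0.849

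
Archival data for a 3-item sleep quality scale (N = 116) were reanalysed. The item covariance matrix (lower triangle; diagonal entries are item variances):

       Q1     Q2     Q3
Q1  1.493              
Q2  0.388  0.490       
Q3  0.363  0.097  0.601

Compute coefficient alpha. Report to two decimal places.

α = 0.59

Σσᵢ² = 1.493 + 0.490 + 0.601 = 2.584
Σ_{i<j} σ_ij = 0.848
σ²_total = 2.584 + 2 × 0.848 = 4.280
α = (k/(k−1))·(1 − Σσᵢ²/σ²_total) = (3/2)·(1 − 2.584/4.280) = 0.59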